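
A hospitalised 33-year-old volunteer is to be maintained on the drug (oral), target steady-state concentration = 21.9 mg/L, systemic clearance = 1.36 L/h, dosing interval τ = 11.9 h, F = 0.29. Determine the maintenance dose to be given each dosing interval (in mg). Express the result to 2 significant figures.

At steady state, F × (Dose/τ) = Css × CL.
Dose = Css × CL × τ / F = 21.9 × 1.360 × 11.9 / 0.29 = 1222 mg

1200 mg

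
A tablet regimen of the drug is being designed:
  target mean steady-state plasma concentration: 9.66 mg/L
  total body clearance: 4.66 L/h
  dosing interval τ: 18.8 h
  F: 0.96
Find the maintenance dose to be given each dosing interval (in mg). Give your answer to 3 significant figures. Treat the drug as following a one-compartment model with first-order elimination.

882 mg

At steady state, F × (Dose/τ) = Css × CL.
Dose = Css × CL × τ / F = 9.66 × 4.660 × 18.8 / 0.96 = 881.6 mg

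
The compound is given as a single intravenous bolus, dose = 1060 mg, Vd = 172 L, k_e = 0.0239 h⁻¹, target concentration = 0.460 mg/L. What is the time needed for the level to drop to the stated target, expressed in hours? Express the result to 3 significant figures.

C₀ = Dose / Vd = 1060 / 172 = 6.163 mg/L
t = ln(C₀ / C) / k = ln(6.163 / 0.460) / 0.02390
  = ln(13.40) / 0.02390 = 2.595 / 0.02390 = 108.6 h

109 h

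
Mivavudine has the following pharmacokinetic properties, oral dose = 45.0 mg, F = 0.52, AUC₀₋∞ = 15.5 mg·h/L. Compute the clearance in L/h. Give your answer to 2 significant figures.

CL = F·Dose / AUC = 0.52 × 45.0 / 15.5 = 1.510 L/h

1.5 L/h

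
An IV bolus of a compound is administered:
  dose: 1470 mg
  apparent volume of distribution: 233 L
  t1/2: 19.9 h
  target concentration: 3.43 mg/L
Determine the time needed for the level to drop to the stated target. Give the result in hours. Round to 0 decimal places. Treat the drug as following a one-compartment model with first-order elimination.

17 h

C₀ = Dose / Vd = 1470 / 233 = 6.309 mg/L
k = ln2 / t½ = 0.693147 / 19.9 = 0.03483 h⁻¹
t = ln(C₀ / C) / k = ln(6.309 / 3.43) / 0.03483
  = ln(1.839) / 0.03483 = 0.6092 / 0.03483 = 17.49 h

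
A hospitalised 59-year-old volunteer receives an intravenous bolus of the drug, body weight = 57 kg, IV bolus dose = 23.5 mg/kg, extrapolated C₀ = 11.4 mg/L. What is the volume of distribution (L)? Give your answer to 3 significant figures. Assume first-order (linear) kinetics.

Dose = 23.5 × 57 = 1340 mg
Vd = Dose / C₀ = 1340 / 11.4 = 117.5 L

118 L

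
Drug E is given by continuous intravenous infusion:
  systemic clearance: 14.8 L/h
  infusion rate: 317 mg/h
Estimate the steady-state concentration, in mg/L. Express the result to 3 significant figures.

At steady state Css = R₀ / CL = 317 / 14.80 = 21.42 mg/L

21.4 mg/L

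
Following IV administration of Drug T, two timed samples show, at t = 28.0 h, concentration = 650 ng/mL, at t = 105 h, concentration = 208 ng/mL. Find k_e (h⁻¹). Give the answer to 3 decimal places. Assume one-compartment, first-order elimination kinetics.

k = ln(C₁/C₂) / (t₂ − t₁) = ln(650/208) / (105 − 28.0)
  = 1.139 / 77.00 = 0.01479 h⁻¹

0.015 h⁻¹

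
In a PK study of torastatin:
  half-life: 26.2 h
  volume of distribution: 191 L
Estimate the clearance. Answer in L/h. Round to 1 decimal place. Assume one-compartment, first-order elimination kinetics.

5.1 L/h

k = ln2 / t½ = 0.693147 / 26.2 = 0.02646 h⁻¹
CL = k × Vd = 0.02646 × 191 = 5.054 L/h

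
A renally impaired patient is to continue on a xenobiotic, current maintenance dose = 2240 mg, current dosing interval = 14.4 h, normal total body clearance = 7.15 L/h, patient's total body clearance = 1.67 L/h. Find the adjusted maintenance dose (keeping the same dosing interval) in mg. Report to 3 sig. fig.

523 mg

To keep the same average steady-state level, dosing rate must scale with clearance.
CL ratio = 1.67 / 7.15 = 0.2336
New dose (same interval) = 2240 × 0.2336 = 523.3 mg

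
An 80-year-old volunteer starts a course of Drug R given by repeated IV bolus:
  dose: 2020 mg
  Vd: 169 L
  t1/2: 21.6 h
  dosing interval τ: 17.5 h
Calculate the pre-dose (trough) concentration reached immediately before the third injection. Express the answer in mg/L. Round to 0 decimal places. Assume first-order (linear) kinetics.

C₀ per dose = Dose / Vd = 2020 / 169 = 11.95 mg/L
k = ln2 / t½ = 0.693147 / 21.6 = 0.03209 h⁻¹
Fraction remaining after one interval: r = e^(−kτ) = e^(−0.03209 × 17.5) = 0.5703
Before dose 3, 2 doses have been given (aged 1τ, 2τ).
C_trough = C₀ × (r + r²) = 11.95 × (0.5703 + 0.3252) = 10.70 mg/L

11 mg/L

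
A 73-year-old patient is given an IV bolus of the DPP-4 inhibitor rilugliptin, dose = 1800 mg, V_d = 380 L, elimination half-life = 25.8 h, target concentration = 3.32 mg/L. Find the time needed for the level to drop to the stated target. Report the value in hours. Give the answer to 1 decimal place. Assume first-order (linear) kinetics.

13.2 h

C₀ = Dose / Vd = 1800 / 380 = 4.737 mg/L
k = ln2 / t½ = 0.693147 / 25.8 = 0.02687 h⁻¹
t = ln(C₀ / C) / k = ln(4.737 / 3.32) / 0.02687
  = ln(1.427) / 0.02687 = 0.3556 / 0.02687 = 13.23 h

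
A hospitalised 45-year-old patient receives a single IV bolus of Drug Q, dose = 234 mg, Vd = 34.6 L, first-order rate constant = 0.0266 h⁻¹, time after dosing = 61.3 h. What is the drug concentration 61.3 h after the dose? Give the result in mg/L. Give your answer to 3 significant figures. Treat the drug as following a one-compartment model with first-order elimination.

C₀ = Dose / Vd = 234.0 / 34.6 = 6.763 mg/L
C = C₀ · e^(−k·t) = 6.763 × e^(−0.02660 × 61.3)
  = 6.763 × 0.1958 = 1.324 mg/L

1.32 mg/L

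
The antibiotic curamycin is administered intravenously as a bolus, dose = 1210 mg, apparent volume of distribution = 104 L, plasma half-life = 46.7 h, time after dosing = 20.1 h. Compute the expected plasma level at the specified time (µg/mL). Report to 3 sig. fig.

C₀ = Dose / Vd = 1210 / 104 = 11.63 mg/L
k = ln2 / t½ = 0.693147 / 46.7 = 0.01484 h⁻¹
C = C₀ · e^(−k·t) = 11.63 × e^(−0.01484 × 20.1)
  = 11.63 × 0.7421 = 8.631 mg/L
(8.631 mg/L = 8.631 µg/mL)

8.63 µg/mL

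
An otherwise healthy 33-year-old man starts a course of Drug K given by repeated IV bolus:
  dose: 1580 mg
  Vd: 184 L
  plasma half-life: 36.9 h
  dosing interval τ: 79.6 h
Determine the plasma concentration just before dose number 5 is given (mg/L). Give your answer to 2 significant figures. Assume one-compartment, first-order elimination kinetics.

C₀ per dose = Dose / Vd = 1580 / 184 = 8.587 mg/L
k = ln2 / t½ = 0.693147 / 36.9 = 0.01878 h⁻¹
Fraction remaining after one interval: r = e^(−kτ) = e^(−0.01878 × 79.6) = 0.2243
Before dose 5, 4 doses have been given (aged 1τ, 2τ, 3τ, 4τ).
C_trough = C₀ × (r + r² + … + r^4) = C₀ × r(1−r^4)/(1−r)
        = 8.587 × 0.2243 × (1 − 0.002531) / (1 − 0.2243) = 2.477 mg/L

2.5 mg/L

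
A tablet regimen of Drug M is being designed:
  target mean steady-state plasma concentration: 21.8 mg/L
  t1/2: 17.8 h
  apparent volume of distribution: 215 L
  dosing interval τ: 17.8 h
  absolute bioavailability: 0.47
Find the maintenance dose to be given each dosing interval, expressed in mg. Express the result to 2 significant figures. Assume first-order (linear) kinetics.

k = ln2 / t½ = 0.693147 / 17.8 = 0.03894 h⁻¹
CL = k × Vd = 0.03894 × 215 = 8.372 L/h
At steady state, F × (Dose/τ) = Css × CL.
Dose = Css × CL × τ / F = 21.8 × 8.372 × 17.8 / 0.47 = 6912 mg

6900 mg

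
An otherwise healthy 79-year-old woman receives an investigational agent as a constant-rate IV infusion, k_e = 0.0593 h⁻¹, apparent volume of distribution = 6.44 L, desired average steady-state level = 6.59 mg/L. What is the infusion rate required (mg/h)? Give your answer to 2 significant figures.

CL = k × Vd = 0.05930 × 6.44 = 0.3819 L/h
At steady state, infusion rate R₀ = Css × CL = 6.59 × 0.3819 = 2.517 mg/h

2.5 mg/h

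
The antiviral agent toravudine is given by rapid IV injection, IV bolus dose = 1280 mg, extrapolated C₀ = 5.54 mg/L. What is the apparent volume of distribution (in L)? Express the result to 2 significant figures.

Vd = Dose / C₀ = 1280 / 5.54 = 231.0 L

230 L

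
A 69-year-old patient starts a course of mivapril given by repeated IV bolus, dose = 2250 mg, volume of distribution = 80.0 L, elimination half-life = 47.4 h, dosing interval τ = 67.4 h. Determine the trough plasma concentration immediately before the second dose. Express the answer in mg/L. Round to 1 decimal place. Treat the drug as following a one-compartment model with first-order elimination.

10.5 mg/L

C₀ per dose = Dose / Vd = 2250 / 80.0 = 28.13 mg/L
k = ln2 / t½ = 0.693147 / 47.4 = 0.01462 h⁻¹
Fraction remaining after one interval: r = e^(−kτ) = e^(−0.01462 × 67.4) = 0.3733
Before dose 2, 1 dose has been given (aged 1τ).
C_trough = C₀ × r = 28.13 × 0.3733 = 10.50 mg/L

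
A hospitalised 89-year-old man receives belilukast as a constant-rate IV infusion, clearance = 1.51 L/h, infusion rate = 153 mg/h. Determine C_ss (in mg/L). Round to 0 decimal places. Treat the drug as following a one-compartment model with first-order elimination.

At steady state Css = R₀ / CL = 153 / 1.510 = 101.3 mg/L

101 mg/L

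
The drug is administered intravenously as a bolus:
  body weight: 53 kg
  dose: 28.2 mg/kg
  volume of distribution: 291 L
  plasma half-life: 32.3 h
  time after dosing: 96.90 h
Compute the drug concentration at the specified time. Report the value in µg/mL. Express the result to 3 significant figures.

Total dose = 28.2 × 53 = 1495 mg
C₀ = Dose / Vd = 1495 / 291 = 5.137 mg/L
k = ln2 / t½ = 0.693147 / 32.3 = 0.02146 h⁻¹
t / t½ = 96.90 / 32.3 = 3 half-lives
C = C₀ × (1/2)^3 = 5.137 × 0.1250 = 0.6421 mg/L
(0.6421 mg/L = 0.6421 µg/mL)

0.642 µg/mL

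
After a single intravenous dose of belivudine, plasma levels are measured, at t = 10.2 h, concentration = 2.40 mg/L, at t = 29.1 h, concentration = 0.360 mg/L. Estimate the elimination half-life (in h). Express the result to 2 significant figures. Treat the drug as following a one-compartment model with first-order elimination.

k = ln(C₁/C₂) / (t₂ − t₁) = ln(2.40/0.360) / (29.1 − 10.2)
  = 1.897 / 18.90 = 0.1004 h⁻¹
t½ = ln2 / k = 0.693147 / 0.1004 = 6.904 h

6.9 h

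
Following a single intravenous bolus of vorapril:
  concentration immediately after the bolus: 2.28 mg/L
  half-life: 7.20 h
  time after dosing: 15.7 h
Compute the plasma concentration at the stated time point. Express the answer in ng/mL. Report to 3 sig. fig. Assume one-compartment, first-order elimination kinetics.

k = ln2 / t½ = 0.693147 / 7.20 = 0.09627 h⁻¹
C = C₀ · e^(−k·t) = 2.280 × e^(−0.09627 × 15.7)
  = 2.280 × 0.2206 = 0.5030 mg/L
Convert: 0.5030 mg/L × 1000 = 503.0 ng/mL

503 ng/mL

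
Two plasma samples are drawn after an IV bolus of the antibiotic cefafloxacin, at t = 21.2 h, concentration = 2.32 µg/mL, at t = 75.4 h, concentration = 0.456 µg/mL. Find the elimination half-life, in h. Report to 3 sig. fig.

23.1 h

k = ln(C₁/C₂) / (t₂ − t₁) = ln(2.32/0.456) / (75.4 − 21.2)
  = 1.627 / 54.20 = 0.03002 h⁻¹
t½ = ln2 / k = 0.693147 / 0.03002 = 23.09 h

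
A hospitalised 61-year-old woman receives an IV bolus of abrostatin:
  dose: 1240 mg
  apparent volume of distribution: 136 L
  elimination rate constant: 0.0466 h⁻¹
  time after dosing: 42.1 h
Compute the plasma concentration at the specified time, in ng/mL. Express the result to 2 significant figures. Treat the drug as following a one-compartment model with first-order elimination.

1300 ng/mL

C₀ = Dose / Vd = 1240 / 136 = 9.118 mg/L
C = C₀ · e^(−k·t) = 9.118 × e^(−0.04660 × 42.1)
  = 9.118 × 0.1406 = 1.282 mg/L
Convert: 1.282 mg/L × 1000 = 1282 ng/mL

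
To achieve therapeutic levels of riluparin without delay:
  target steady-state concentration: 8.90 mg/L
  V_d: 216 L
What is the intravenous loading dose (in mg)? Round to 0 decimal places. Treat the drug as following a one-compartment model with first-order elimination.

1922 mg

LD = Css × Vd = 8.90 × 216 = 1922 mg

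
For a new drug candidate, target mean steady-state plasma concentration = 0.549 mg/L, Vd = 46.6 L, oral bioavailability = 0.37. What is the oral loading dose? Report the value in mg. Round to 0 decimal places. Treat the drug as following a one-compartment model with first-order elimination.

69 mg

LD = Css × Vd / F = 0.549 × 46.6 / 0.37 = 69.14 mg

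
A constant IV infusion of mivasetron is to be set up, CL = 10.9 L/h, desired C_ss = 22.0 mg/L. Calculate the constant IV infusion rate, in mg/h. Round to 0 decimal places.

240 mg/h

At steady state, infusion rate R₀ = Css × CL = 22.0 × 10.90 = 239.8 mg/h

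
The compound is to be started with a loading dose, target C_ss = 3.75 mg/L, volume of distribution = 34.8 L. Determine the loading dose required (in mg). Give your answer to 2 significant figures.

LD = Css × Vd = 3.75 × 34.8 = 130.5 mg

130 mg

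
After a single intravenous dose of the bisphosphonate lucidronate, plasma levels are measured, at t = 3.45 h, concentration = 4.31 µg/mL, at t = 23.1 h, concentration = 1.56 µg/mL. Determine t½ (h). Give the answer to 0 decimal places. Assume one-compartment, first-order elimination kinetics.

13 h

k = ln(C₁/C₂) / (t₂ − t₁) = ln(4.31/1.56) / (23.1 − 3.45)
  = 1.016 / 19.65 = 0.05170 h⁻¹
t½ = ln2 / k = 0.693147 / 0.05170 = 13.41 h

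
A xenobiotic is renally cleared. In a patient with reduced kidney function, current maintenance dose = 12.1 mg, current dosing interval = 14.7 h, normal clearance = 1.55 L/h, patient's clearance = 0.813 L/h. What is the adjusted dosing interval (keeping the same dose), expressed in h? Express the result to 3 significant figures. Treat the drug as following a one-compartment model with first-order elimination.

To keep the same average steady-state level, dosing rate must scale with clearance.
CL ratio = 0.813 / 1.55 = 0.5245
New interval (same dose) = 14.7 / 0.5245 = 28.03 h

28.0 h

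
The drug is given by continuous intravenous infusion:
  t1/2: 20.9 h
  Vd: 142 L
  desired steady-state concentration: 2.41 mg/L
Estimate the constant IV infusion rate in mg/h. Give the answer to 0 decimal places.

11 mg/h

k = ln2 / t½ = 0.693147 / 20.9 = 0.03316 h⁻¹
CL = k × Vd = 0.03316 × 142 = 4.709 L/h
At steady state, infusion rate R₀ = Css × CL = 2.41 × 4.709 = 11.35 mg/h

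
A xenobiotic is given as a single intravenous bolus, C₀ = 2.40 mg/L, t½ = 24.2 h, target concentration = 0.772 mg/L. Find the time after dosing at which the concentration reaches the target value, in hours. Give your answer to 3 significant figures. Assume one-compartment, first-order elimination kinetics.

k = ln2 / t½ = 0.693147 / 24.2 = 0.02864 h⁻¹
t = ln(C₀ / C) / k = ln(2.400 / 0.772) / 0.02864
  = ln(3.109) / 0.02864 = 1.134 / 0.02864 = 39.59 h

39.6 h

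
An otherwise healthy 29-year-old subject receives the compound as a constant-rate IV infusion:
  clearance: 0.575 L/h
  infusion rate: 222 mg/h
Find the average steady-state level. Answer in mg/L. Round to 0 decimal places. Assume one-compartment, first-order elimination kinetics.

386 mg/L

At steady state Css = R₀ / CL = 222 / 0.5750 = 386.1 mg/L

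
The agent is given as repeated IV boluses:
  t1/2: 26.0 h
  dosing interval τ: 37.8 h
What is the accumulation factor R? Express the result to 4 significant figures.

k = ln2 / t½ = 0.693147 / 26.0 = 0.02666 h⁻¹
e^(−kτ) = e^(−0.02666 × 37.8) = 0.3650
Accumulation ratio R = 1 / (1 − e^(−kτ)) = 1 / (1 − 0.3650) = 1.575

1.575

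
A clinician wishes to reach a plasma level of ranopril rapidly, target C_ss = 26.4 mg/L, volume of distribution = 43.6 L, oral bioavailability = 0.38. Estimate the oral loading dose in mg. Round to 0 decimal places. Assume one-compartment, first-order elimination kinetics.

3029 mg

LD = Css × Vd / F = 26.4 × 43.6 / 0.38 = 3029 mg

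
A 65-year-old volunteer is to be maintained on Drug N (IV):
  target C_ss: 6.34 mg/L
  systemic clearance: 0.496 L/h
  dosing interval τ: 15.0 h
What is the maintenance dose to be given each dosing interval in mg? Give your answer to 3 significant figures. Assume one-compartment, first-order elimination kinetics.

47.2 mg

At steady state, Dose/τ = Css × CL.
Dose = Css × CL × τ = 6.34 × 0.4960 × 15.0 = 47.17 mg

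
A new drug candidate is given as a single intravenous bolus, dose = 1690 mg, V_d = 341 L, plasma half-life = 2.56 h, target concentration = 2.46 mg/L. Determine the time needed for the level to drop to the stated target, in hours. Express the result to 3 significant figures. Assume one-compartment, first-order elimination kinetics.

C₀ = Dose / Vd = 1690 / 341 = 4.956 mg/L
k = ln2 / t½ = 0.693147 / 2.56 = 0.2708 h⁻¹
t = ln(C₀ / C) / k = ln(4.956 / 2.46) / 0.2708
  = ln(2.015) / 0.2708 = 0.7006 / 0.2708 = 2.587 h

2.59 h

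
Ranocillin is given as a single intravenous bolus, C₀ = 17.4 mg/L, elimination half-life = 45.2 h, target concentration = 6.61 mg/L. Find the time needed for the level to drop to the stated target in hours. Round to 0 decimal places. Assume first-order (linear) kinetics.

63 h

k = ln2 / t½ = 0.693147 / 45.2 = 0.01534 h⁻¹
t = ln(C₀ / C) / k = ln(17.40 / 6.61) / 0.01534
  = ln(2.632) / 0.01534 = 0.9677 / 0.01534 = 63.08 h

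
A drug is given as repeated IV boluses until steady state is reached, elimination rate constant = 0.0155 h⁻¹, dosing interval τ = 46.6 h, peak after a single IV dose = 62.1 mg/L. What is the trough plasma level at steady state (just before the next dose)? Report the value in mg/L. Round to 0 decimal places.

e^(−kτ) = e^(−0.01550 × 46.6) = 0.4856
Accumulation ratio R = 1 / (1 − e^(−kτ)) = 1 / (1 − 0.4856) = 1.944
Steady-state trough = C₀ × R × e^(−kτ) = 62.1 × 1.944 × 0.4856 = 58.62 mg/L

59 mg/L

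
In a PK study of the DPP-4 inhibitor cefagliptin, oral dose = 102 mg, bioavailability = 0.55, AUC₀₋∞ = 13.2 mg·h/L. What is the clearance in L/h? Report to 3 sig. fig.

CL = F·Dose / AUC = 0.55 × 102 / 13.2 = 4.250 L/h

4.25 L/h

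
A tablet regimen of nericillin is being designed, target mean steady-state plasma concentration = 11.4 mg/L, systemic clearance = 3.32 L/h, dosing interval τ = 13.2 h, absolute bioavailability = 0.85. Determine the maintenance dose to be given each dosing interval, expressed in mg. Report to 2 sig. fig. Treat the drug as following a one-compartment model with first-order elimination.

590 mg

At steady state, F × (Dose/τ) = Css × CL.
Dose = Css × CL × τ / F = 11.4 × 3.320 × 13.2 / 0.85 = 587.8 mg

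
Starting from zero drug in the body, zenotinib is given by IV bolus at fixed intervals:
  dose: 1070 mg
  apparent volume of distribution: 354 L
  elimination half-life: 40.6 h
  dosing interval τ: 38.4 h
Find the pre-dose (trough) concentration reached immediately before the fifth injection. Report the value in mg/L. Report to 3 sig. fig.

3.03 mg/L

C₀ per dose = Dose / Vd = 1070 / 354 = 3.023 mg/L
k = ln2 / t½ = 0.693147 / 40.6 = 0.01707 h⁻¹
Fraction remaining after one interval: r = e^(−kτ) = e^(−0.01707 × 38.4) = 0.5192
Before dose 5, 4 doses have been given (aged 1τ, 2τ, 3τ, 4τ).
C_trough = C₀ × (r + r² + … + r^4) = C₀ × r(1−r^4)/(1−r)
        = 3.023 × 0.5192 × (1 − 0.07267) / (1 − 0.5192) = 3.027 mg/L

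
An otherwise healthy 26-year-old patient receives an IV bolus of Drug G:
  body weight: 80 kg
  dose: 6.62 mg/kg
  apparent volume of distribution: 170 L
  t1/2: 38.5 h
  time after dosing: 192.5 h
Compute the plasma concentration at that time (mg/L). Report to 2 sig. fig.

Total dose = 6.62 × 80 = 529.6 mg
C₀ = Dose / Vd = 529.6 / 170 = 3.115 mg/L
k = ln2 / t½ = 0.693147 / 38.5 = 0.01800 h⁻¹
t / t½ = 192.5 / 38.5 = 5 half-lives
C = C₀ × (1/2)^5 = 3.115 × 0.03125 = 0.09734 mg/L

0.097 mg/L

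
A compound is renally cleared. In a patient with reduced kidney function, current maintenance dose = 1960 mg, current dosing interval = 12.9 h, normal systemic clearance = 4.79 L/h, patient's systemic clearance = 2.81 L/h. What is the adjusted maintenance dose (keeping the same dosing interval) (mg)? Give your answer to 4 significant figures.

To keep the same average steady-state level, dosing rate must scale with clearance.
CL ratio = 2.81 / 4.79 = 0.5866
New dose (same interval) = 1960 × 0.5866 = 1150 mg

1150 mg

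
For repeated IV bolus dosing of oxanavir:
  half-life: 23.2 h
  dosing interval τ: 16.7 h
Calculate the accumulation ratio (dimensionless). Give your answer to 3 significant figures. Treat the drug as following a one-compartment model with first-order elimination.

2.55

k = ln2 / t½ = 0.693147 / 23.2 = 0.02988 h⁻¹
e^(−kτ) = e^(−0.02988 × 16.7) = 0.6071
Accumulation ratio R = 1 / (1 − e^(−kτ)) = 1 / (1 − 0.6071) = 2.545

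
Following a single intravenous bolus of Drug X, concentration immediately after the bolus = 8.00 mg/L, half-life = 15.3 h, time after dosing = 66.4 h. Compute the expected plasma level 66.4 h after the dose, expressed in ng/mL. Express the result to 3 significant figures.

k = ln2 / t½ = 0.693147 / 15.3 = 0.04530 h⁻¹
C = C₀ · e^(−k·t) = 8.000 × e^(−0.04530 × 66.4)
  = 8.000 × 0.04939 = 0.3951 mg/L
Convert: 0.3951 mg/L × 1000 = 395.1 ng/mL

395 ng/mL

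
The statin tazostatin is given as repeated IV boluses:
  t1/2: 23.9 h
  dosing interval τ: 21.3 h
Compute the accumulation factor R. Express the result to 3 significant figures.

2.17

k = ln2 / t½ = 0.693147 / 23.9 = 0.02900 h⁻¹
e^(−kτ) = e^(−0.02900 × 21.3) = 0.5392
Accumulation ratio R = 1 / (1 − e^(−kτ)) = 1 / (1 − 0.5392) = 2.170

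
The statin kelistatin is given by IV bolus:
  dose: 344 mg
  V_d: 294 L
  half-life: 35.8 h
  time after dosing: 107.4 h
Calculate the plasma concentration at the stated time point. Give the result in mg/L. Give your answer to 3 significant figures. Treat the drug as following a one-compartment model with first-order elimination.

0.146 mg/L

C₀ = Dose / Vd = 344.0 / 294 = 1.170 mg/L
k = ln2 / t½ = 0.693147 / 35.8 = 0.01936 h⁻¹
t / t½ = 107.4 / 35.8 = 3 half-lives
C = C₀ × (1/2)^3 = 1.170 × 0.1250 = 0.1463 mg/L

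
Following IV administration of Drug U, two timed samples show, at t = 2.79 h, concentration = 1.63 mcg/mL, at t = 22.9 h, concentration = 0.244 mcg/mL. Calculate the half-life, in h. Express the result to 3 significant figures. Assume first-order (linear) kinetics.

7.34 h

k = ln(C₁/C₂) / (t₂ − t₁) = ln(1.63/0.244) / (22.9 − 2.79)
  = 1.899 / 20.11 = 0.09443 h⁻¹
t½ = ln2 / k = 0.693147 / 0.09443 = 7.340 h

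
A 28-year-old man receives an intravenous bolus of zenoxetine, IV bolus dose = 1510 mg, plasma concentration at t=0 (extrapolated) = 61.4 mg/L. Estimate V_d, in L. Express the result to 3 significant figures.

24.6 L

Vd = Dose / C₀ = 1510 / 61.4 = 24.59 L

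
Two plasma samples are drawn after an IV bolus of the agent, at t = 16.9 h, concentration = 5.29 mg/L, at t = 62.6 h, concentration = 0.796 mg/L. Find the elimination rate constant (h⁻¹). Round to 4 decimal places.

k = ln(C₁/C₂) / (t₂ − t₁) = ln(5.29/0.796) / (62.6 − 16.9)
  = 1.894 / 45.70 = 0.04144 h⁻¹

0.0414 h⁻¹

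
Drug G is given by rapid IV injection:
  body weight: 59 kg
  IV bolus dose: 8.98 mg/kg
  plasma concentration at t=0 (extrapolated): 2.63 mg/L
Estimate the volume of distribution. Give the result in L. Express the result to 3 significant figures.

Dose = 8.98 × 59 = 529.8 mg
Vd = Dose / C₀ = 529.8 / 2.63 = 201.4 L

201 L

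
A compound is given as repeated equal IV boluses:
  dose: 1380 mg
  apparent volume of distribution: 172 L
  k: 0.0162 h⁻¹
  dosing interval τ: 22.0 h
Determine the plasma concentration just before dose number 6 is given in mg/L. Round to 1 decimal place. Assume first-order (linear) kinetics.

C₀ per dose = Dose / Vd = 1380 / 172 = 8.023 mg/L
Fraction remaining after one interval: r = e^(−kτ) = e^(−0.01620 × 22.0) = 0.7002
Before dose 6, 5 doses have been given (aged 1τ, 2τ, 3τ, 4τ, 5τ).
C_trough = C₀ × (r + r² + … + r^5) = C₀ × r(1−r^5)/(1−r)
        = 8.023 × 0.7002 × (1 − 0.1683) / (1 − 0.7002) = 15.58 mg/L

15.6 mg/L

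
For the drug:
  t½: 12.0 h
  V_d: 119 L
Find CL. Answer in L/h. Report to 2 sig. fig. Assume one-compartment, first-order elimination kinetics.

6.9 L/h

k = ln2 / t½ = 0.693147 / 12.0 = 0.05776 h⁻¹
CL = k × Vd = 0.05776 × 119 = 6.873 L/h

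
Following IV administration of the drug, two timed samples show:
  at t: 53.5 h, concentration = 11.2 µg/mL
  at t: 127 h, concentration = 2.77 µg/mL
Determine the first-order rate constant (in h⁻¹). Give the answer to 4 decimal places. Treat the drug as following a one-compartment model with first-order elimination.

k = ln(C₁/C₂) / (t₂ − t₁) = ln(11.2/2.77) / (127 − 53.5)
  = 1.397 / 73.50 = 0.01901 h⁻¹

0.0190 h⁻¹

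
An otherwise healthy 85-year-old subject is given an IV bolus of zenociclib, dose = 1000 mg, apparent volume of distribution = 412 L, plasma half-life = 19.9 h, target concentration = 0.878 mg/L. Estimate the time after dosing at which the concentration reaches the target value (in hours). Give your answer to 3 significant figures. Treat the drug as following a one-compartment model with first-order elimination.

C₀ = Dose / Vd = 1000 / 412 = 2.427 mg/L
k = ln2 / t½ = 0.693147 / 19.9 = 0.03483 h⁻¹
t = ln(C₀ / C) / k = ln(2.427 / 0.878) / 0.03483
  = ln(2.764) / 0.03483 = 1.017 / 0.03483 = 29.20 h

29.2 h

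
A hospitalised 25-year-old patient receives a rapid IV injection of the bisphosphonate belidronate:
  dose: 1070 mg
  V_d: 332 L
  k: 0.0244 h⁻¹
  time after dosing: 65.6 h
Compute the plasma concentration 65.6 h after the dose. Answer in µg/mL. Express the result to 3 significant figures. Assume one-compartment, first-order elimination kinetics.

0.650 µg/mL

C₀ = Dose / Vd = 1070 / 332 = 3.223 mg/L
C = C₀ · e^(−k·t) = 3.223 × e^(−0.02440 × 65.6)
  = 3.223 × 0.2018 = 0.6504 mg/L
(0.6504 mg/L = 0.6504 µg/mL)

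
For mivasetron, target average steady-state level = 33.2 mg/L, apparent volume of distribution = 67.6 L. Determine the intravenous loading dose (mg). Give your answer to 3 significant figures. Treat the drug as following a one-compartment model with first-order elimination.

2240 mg

LD = Css × Vd = 33.2 × 67.6 = 2244 mg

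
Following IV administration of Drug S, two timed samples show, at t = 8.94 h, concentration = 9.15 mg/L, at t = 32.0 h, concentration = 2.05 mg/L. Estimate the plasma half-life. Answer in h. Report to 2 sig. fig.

11 h

k = ln(C₁/C₂) / (t₂ − t₁) = ln(9.15/2.05) / (32.0 − 8.94)
  = 1.496 / 23.06 = 0.06487 h⁻¹
t½ = ln2 / k = 0.693147 / 0.06487 = 10.69 h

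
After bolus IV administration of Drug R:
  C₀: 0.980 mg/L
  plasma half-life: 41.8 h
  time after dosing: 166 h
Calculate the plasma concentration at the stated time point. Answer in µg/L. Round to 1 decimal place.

k = ln2 / t½ = 0.693147 / 41.8 = 0.01658 h⁻¹
C = C₀ · e^(−k·t) = 0.9800 × e^(−0.01658 × 166)
  = 0.9800 × 0.06378 = 0.06250 mg/L
Convert: 0.06250 mg/L × 1000 = 62.50 µg/L

62.5 µg/L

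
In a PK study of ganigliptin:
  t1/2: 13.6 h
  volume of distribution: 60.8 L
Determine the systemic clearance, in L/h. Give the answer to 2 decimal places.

3.10 L/h

k = ln2 / t½ = 0.693147 / 13.6 = 0.05097 h⁻¹
CL = k × Vd = 0.05097 × 60.8 = 3.099 L/h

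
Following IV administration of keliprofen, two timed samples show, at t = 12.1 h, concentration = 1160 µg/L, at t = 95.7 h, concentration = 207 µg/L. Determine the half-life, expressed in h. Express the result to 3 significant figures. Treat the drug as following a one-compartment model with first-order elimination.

k = ln(C₁/C₂) / (t₂ − t₁) = ln(1160/207) / (95.7 − 12.1)
  = 1.723 / 83.60 = 0.02061 h⁻¹
t½ = ln2 / k = 0.693147 / 0.02061 = 33.63 h

33.6 h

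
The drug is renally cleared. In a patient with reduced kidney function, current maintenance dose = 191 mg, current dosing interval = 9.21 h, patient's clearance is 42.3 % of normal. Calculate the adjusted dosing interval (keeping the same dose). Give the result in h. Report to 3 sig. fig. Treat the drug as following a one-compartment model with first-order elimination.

21.8 h

To keep the same average steady-state level, dosing rate must scale with clearance.
CL ratio = 42.3 / 100 = 0.4230
New interval (same dose) = 9.21 / 0.4230 = 21.77 h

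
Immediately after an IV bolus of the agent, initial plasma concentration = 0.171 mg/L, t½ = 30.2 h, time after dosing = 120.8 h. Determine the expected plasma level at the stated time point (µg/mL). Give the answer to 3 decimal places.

k = ln2 / t½ = 0.693147 / 30.2 = 0.02295 h⁻¹
t / t½ = 120.8 / 30.2 = 4 half-lives
C = C₀ × (1/2)^4 = 0.1710 × 0.06250 = 0.01069 mg/L
(0.01069 mg/L = 0.01069 µg/mL)

0.011 µg/mL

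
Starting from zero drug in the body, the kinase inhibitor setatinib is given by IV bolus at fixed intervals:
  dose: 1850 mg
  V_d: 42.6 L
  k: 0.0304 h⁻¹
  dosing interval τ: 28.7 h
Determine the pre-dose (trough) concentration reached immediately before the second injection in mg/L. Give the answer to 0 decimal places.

18 mg/L

C₀ per dose = Dose / Vd = 1850 / 42.6 = 43.43 mg/L
Fraction remaining after one interval: r = e^(−kτ) = e^(−0.03040 × 28.7) = 0.4179
Before dose 2, 1 dose has been given (aged 1τ).
C_trough = C₀ × r = 43.43 × 0.4179 = 18.15 mg/L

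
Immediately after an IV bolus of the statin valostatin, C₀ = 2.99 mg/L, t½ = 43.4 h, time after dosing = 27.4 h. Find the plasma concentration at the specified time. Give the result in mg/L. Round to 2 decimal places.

1.93 mg/L

k = ln2 / t½ = 0.693147 / 43.4 = 0.01597 h⁻¹
C = C₀ · e^(−k·t) = 2.990 × e^(−0.01597 × 27.4)
  = 2.990 × 0.6456 = 1.930 mg/L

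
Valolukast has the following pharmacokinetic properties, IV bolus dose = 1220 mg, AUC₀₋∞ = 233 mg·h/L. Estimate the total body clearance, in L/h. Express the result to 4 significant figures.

CL = Dose / AUC = 1220 / 233 = 5.236 L/h

5.236 L/h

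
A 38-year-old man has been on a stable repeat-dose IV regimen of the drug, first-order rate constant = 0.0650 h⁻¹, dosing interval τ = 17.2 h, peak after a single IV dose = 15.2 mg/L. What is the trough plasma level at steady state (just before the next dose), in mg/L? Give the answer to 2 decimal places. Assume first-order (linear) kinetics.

7.38 mg/L

e^(−kτ) = e^(−0.06500 × 17.2) = 0.3269
Accumulation ratio R = 1 / (1 − e^(−kτ)) = 1 / (1 − 0.3269) = 1.486
Steady-state trough = C₀ × R × e^(−kτ) = 15.2 × 1.486 × 0.3269 = 7.384 mg/L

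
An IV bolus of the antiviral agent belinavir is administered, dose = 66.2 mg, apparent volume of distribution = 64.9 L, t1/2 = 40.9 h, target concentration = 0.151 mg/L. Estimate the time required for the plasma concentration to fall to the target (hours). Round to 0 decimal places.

C₀ = Dose / Vd = 66.20 / 64.9 = 1.020 mg/L
k = ln2 / t½ = 0.693147 / 40.9 = 0.01695 h⁻¹
t = ln(C₀ / C) / k = ln(1.020 / 0.151) / 0.01695
  = ln(6.755) / 0.01695 = 1.910 / 0.01695 = 112.7 h

113 h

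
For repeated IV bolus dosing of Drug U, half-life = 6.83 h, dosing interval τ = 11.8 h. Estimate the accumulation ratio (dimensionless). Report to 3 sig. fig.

1.43

k = ln2 / t½ = 0.693147 / 6.83 = 0.1015 h⁻¹
e^(−kτ) = e^(−0.1015 × 11.8) = 0.3019
Accumulation ratio R = 1 / (1 − e^(−kτ)) = 1 / (1 − 0.3019) = 1.432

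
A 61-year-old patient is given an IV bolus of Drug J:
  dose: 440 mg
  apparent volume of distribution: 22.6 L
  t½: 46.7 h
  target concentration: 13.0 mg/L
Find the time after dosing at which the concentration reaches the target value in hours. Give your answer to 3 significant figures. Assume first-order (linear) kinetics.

27.2 h

C₀ = Dose / Vd = 440.0 / 22.6 = 19.47 mg/L
k = ln2 / t½ = 0.693147 / 46.7 = 0.01484 h⁻¹
t = ln(C₀ / C) / k = ln(19.47 / 13.0) / 0.01484
  = ln(1.498) / 0.01484 = 0.4041 / 0.01484 = 27.23 h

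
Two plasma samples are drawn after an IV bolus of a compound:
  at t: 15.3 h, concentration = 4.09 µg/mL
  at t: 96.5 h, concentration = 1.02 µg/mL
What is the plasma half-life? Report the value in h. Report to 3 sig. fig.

40.5 h

k = ln(C₁/C₂) / (t₂ − t₁) = ln(4.09/1.02) / (96.5 − 15.3)
  = 1.389 / 81.20 = 0.01711 h⁻¹
t½ = ln2 / k = 0.693147 / 0.01711 = 40.51 h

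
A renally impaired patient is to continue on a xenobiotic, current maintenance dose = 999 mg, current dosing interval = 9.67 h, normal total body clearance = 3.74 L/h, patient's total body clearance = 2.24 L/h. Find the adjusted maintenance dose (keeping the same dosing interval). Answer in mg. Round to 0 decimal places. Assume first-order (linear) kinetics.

598 mg

To keep the same average steady-state level, dosing rate must scale with clearance.
CL ratio = 2.24 / 3.74 = 0.5989
New dose (same interval) = 999 × 0.5989 = 598.3 mg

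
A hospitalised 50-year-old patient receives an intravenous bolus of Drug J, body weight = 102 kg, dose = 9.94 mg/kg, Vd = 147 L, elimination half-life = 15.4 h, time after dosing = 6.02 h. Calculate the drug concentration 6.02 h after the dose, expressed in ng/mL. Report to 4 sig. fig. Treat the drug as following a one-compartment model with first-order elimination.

5260 ng/mL

Total dose = 9.94 × 102 = 1014 mg
C₀ = Dose / Vd = 1014 / 147 = 6.898 mg/L
k = ln2 / t½ = 0.693147 / 15.4 = 0.04501 h⁻¹
C = C₀ · e^(−k·t) = 6.898 × e^(−0.04501 × 6.02)
  = 6.898 × 0.7626 = 5.260 mg/L
Convert: 5.260 mg/L × 1000 = 5260 ng/mL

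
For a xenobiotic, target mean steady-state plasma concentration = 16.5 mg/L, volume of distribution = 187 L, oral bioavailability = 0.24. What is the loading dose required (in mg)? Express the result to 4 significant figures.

LD = Css × Vd / F = 16.5 × 187 / 0.24 = 12860 mg

12860 mg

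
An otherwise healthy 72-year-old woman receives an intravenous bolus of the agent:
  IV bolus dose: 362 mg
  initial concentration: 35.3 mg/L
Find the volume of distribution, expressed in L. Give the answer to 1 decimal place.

Vd = Dose / C₀ = 362.0 / 35.3 = 10.25 L

10.3 L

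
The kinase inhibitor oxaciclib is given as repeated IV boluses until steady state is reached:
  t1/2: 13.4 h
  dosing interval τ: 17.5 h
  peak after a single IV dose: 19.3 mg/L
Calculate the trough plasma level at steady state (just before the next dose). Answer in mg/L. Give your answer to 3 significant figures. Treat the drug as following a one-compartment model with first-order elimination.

13.1 mg/L

k = ln2 / t½ = 0.693147 / 13.4 = 0.05173 h⁻¹
e^(−kτ) = e^(−0.05173 × 17.5) = 0.4044
Accumulation ratio R = 1 / (1 − e^(−kτ)) = 1 / (1 − 0.4044) = 1.679
Steady-state trough = C₀ × R × e^(−kτ) = 19.3 × 1.679 × 0.4044 = 13.10 mg/L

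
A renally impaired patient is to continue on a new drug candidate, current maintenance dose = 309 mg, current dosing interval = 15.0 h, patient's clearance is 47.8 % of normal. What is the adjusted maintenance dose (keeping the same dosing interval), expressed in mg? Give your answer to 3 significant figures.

148 mg

To keep the same average steady-state level, dosing rate must scale with clearance.
CL ratio = 47.8 / 100 = 0.4780
New dose (same interval) = 309 × 0.4780 = 147.7 mg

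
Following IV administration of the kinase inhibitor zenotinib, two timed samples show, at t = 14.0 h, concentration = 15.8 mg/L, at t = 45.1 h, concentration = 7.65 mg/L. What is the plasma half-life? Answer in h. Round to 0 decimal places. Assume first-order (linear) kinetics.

k = ln(C₁/C₂) / (t₂ − t₁) = ln(15.8/7.65) / (45.1 − 14.0)
  = 0.7253 / 31.10 = 0.02332 h⁻¹
t½ = ln2 / k = 0.693147 / 0.02332 = 29.72 h

30 h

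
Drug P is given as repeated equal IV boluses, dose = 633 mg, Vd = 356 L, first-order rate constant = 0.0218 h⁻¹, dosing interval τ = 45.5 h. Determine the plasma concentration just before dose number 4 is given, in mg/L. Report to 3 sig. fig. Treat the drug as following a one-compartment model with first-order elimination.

0.995 mg/L

C₀ per dose = Dose / Vd = 633 / 356 = 1.778 mg/L
Fraction remaining after one interval: r = e^(−kτ) = e^(−0.02180 × 45.5) = 0.3709
Before dose 4, 3 doses have been given (aged 1τ, 2τ, 3τ).
C_trough = C₀ × (r + r² + … + r^3) = C₀ × r(1−r^3)/(1−r)
        = 1.778 × 0.3709 × (1 − 0.05102) / (1 − 0.3709) = 0.9948 mg/L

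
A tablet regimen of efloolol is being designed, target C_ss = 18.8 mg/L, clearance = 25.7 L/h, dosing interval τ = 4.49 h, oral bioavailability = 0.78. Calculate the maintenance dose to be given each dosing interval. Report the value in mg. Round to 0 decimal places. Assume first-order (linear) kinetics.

2781 mg

At steady state, F × (Dose/τ) = Css × CL.
Dose = Css × CL × τ / F = 18.8 × 25.70 × 4.49 / 0.78 = 2781 mg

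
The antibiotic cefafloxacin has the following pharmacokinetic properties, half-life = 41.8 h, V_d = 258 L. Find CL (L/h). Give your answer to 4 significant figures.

4.278 L/h

k = ln2 / t½ = 0.693147 / 41.8 = 0.01658 h⁻¹
CL = k × Vd = 0.01658 × 258 = 4.278 L/h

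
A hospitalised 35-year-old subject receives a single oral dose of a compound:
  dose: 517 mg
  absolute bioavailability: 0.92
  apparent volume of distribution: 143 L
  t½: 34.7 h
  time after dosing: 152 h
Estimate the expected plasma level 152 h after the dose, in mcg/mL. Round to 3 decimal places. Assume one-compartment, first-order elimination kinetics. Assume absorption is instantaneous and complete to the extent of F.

0.160 mcg/mL

Amount reaching circulation = F × Dose = 0.92 × 517.0 = 475.6 mg
C₀ = F·Dose / Vd = 475.6 / 143 = 3.326 mg/L
k = ln2 / t½ = 0.693147 / 34.7 = 0.01998 h⁻¹
C = C₀ · e^(−k·t) = 3.326 × e^(−0.01998 × 152)
  = 3.326 × 0.04798 = 0.1596 mg/L
(0.1596 mg/L = 0.1596 mcg/mL)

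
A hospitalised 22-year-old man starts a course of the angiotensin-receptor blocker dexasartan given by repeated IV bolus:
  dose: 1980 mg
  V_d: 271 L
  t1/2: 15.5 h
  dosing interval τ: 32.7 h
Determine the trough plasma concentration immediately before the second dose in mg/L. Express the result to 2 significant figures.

C₀ per dose = Dose / Vd = 1980 / 271 = 7.306 mg/L
k = ln2 / t½ = 0.693147 / 15.5 = 0.04472 h⁻¹
Fraction remaining after one interval: r = e^(−kτ) = e^(−0.04472 × 32.7) = 0.2317
Before dose 2, 1 dose has been given (aged 1τ).
C_trough = C₀ × r = 7.306 × 0.2317 = 1.693 mg/L

1.7 mg/L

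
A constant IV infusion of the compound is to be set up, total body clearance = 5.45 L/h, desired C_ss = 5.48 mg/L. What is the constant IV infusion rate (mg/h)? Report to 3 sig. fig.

At steady state, infusion rate R₀ = Css × CL = 5.48 × 5.450 = 29.87 mg/h

29.9 mg/h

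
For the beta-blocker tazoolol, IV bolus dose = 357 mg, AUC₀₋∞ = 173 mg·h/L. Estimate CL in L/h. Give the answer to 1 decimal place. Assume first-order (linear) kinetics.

2.1 L/h

CL = Dose / AUC = 357 / 173 = 2.064 L/h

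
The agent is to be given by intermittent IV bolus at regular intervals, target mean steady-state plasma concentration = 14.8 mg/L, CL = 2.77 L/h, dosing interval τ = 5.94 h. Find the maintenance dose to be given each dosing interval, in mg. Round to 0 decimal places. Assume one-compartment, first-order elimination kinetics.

At steady state, Dose/τ = Css × CL.
Dose = Css × CL × τ = 14.8 × 2.770 × 5.94 = 243.5 mg

244 mg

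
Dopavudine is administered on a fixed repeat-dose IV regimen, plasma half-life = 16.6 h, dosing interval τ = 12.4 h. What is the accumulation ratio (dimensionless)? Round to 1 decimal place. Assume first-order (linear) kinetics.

k = ln2 / t½ = 0.693147 / 16.6 = 0.04176 h⁻¹
e^(−kτ) = e^(−0.04176 × 12.4) = 0.5958
Accumulation ratio R = 1 / (1 − e^(−kτ)) = 1 / (1 − 0.5958) = 2.474

2.5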